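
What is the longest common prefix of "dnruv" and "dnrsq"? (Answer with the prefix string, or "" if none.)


String 1: 'dnruv'
String 2: 'dnrsq'
Compare position by position:
pos 0: 'd' vs 'd' match
pos 1: 'n' vs 'n' match
pos 2: 'r' vs 'r' match
pos 3: 'u' vs 's' differ -> stop
Longest common prefix: "dnr" (length 3)


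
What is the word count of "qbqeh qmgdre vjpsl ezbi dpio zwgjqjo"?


Input string: 'qbqeh qmgdre vjpsl ezbi dpio zwgjqjo'
Operation: split by spaces
Words found: 'qbqeh', 'qmgdre', 'vjpsl', 'ezbi', 'dpio', 'zwgjqjo'
Word count: 6


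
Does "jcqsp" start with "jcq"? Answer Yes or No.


Input string: 'jcqsp'
Prefix to check: 'jcq'
First 3 characters of input: 'jcq'
Match: True
Result: Yes


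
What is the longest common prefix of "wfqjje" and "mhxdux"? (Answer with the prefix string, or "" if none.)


String 1: 'wfqjje'
String 2: 'mhxdux'
Compare position by position:
pos 0: 'w' vs 'm' differ -> stop
Longest common prefix: "" (length 0)


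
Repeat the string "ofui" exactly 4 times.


Input string: 'ofui'
Operation: repeat 4 times
Concatenation: 'ofui' + 'ofui' + 'ofui' + 'ofui'
Result: ofuiofuiofuiofui


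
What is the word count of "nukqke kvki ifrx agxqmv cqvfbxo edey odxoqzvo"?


Input string: 'nukqke kvki ifrx agxqmv cqvfbxo edey odxoqzvo'
Operation: split by spaces
Words found: 'nukqke', 'kvki', 'ifrx', 'agxqmv', 'cqvfbxo', 'edey', 'odxoqzvo'
Word count: 7


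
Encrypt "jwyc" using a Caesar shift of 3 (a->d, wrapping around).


Input: 'jwyc', shift = 3
Operation: for each letter, (position + 3) mod 26
Mapping: 'j'(9+3=12)->'m', 'w'(22+3=25)->'z', 'y'(24+3=27, 27 mod 26=1)->'b', 'c'(2+3=5)->'f'
Result: mzbf


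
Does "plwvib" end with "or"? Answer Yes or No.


Input string: 'plwvib'
Suffix to check: 'or'
Last 2 characters of input: 'ib'
Match: False
Result: No


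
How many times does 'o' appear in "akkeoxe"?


Input string: 'akkeoxe'
Target character: 'o'
Scan each position: s[4]='o'
Matches found at indices: 4
Total: 1


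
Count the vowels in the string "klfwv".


Input string: 'klfwv'
Operation: count vowels (a, e, i, o, u)
Scan: s[0]='k', s[1]='l', s[2]='f', s[3]='w', s[4]='v'
Vowels found: 0
Result: 0


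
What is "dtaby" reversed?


Input string: 'dtaby'
Operation: reverse character order
Original order: 'd' -> 't' -> 'a' -> 'b' -> 'y'
Reversed order: 'y' -> 'b' -> 'a' -> 't' -> 'd'
Result: ybatd


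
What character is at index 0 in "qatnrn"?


Input string: 'qatnrn'
Operation: get character at index 0
Index mapping: s[0]='q'
Result: 'q'


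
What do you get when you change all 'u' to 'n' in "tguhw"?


Input string: 'tguhw'
Operation: replace 'u' with 'n'
Positions of 'u': 2
After replacement: tgnhw


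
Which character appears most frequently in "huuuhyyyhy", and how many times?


Input: 'huuuhyyyhy'
Operation: tally each character
Counts: 'h':3, 'u':3, 'y':4
Maximum: 'y' appears 4 times


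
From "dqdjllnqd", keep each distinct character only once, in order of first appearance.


Input: 'dqdjllnqd'
Operation: keep first occurrence of each character
Scan: s[0]='d' new -> keep; s[1]='q' new -> keep; s[2]='d' seen -> skip; s[3]='j' new -> keep; s[4]='l' new -> keep; s[5]='l' seen -> skip; s[6]='n' new -> keep; s[7]='q' seen -> skip; s[8]='d' seen -> skip
Result: dqjln


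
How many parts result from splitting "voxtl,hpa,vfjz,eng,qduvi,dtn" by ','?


Input string: 'voxtl,hpa,vfjz,eng,qduvi,dtn'
Delimiter: ','
Split result: 'voxtl', 'hpa', 'vfjz', 'eng', 'qduvi', 'dtn'
Number of parts: 6


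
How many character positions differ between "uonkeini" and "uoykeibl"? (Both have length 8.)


String 1: 'uonkeini'
String 2: 'uoykeibl'
Compare each position: pos 0: 'u'=='u', pos 1: 'o'=='o', pos 2: 'n'!='y', pos 3: 'k'=='k', pos 4: 'e'=='e', pos 5: 'i'=='i', pos 6: 'n'!='b', pos 7: 'i'!='l'
Differing positions: 3
Hamming distance: 3


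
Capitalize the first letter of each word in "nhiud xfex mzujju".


Input string: 'nhiud xfex mzujju'
Operation: capitalize first letter of each word
Word transformations: 'nhiud'->'Nhiud', 'xfex'->'Xfex', 'mzujju'->'Mzujju'
Result: Nhiud Xfex Mzujju


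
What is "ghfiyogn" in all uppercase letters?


Input string: 'ghfiyogn'
Operation: convert each letter to uppercase
Mapping: 'g'->'G', 'h'->'H', 'f'->'F', 'i'->'I', 'y'->'Y', 'o'->'O', 'g'->'G', 'n'->'N'
Result: GHFIYOGN


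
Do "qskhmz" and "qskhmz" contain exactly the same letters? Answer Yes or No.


String 1: 'qskhmz' -> sorted: 'hkmqsz'
String 2: 'qskhmz' -> sorted: 'hkmqsz'
Compare sorted forms: 'hkmqsz' == 'hkmqsz'
Anagram: Yes


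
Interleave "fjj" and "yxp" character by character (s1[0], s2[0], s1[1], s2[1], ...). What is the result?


String 1: 'fjj'
String 2: 'yxp'
Operation: alternate characters
Pairs: 'f'+'y', 'j'+'x', 'j'+'p'
Result: fyjxjp


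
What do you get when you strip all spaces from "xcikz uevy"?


Input string: 'xcikz uevy'
Operation: remove all spaces
Words: 'xcikz', 'uevy'
Join without spaces: xcikzuevy


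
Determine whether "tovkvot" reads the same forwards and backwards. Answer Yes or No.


Input string: 'tovkvot'
Reversed: 'tovkvot'
Compare pairs: s[0]='t' vs s[6]='t' (match), s[1]='o' vs s[5]='o' (match), s[2]='v' vs s[4]='v' (match)
Palindrome: Yes


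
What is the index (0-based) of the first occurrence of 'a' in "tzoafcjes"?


Input string: 'tzoafcjes'
Target: 'a'
Scanning left to right: s[0]='t', s[1]='z', s[2]='o', s[3]='a'
First match at index: 3


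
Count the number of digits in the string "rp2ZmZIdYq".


Input string: 'rp2ZmZIdYq'
Operation: count digit characters (0-9)
Scan: 'r', 'p', '2'(digit), 'Z', 'm', 'Z', 'I', 'd', 'Y', 'q'
Digits found: 1
Result: 1


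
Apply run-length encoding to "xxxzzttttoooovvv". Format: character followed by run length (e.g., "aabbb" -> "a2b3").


Input: 'xxxzzttttoooovvv'
Operation: identify consecutive runs
Runs: 'xxx' -> x3, 'zz' -> z2, 'tttt' -> t4, 'oooo' -> o4, 'vvv' -> v3
Encoded: x3z2t4o4v3


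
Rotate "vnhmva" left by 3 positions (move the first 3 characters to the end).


Input: 'vnhmva', shift = 3
Operation: split at index 3 and swap parts
Front part s[0:3] = 'vnh'
Back part s[3:] = 'mva'
Rotated = back + front = 'mva' + 'vnh'
Result: mvavnh


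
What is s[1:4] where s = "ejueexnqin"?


Input string: 'ejueexnqin'
Operation: slice [1:4]
Extract characters: s[1]='j', s[2]='u', s[3]='e'
Result: jue


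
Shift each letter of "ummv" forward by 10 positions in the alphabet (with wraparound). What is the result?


Input: 'ummv', shift = 10
Operation: for each letter, (position + 10) mod 26
Mapping: 'u'(20+10=30, 30 mod 26=4)->'e', 'm'(12+10=22)->'w', 'm'(12+10=22)->'w', 'v'(21+10=31, 31 mod 26=5)->'f'
Result: ewwf


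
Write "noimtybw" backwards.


Input string: 'noimtybw'
Operation: reverse character order
Original order: 'n' -> 'o' -> 'i' -> 'm' -> 't' -> 'y' -> 'b' -> 'w'
Reversed order: 'w' -> 'b' -> 'y' -> 't' -> 'm' -> 'i' -> 'o' -> 'n'
Result: wbytmion


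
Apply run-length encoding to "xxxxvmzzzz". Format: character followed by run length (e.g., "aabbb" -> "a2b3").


Input: 'xxxxvmzzzz'
Operation: identify consecutive runs
Runs: 'xxxx' -> x4, 'v' -> v1, 'm' -> m1, 'zzzz' -> z4
Encoded: x4v1m1z4


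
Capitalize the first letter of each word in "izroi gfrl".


Input string: 'izroi gfrl'
Operation: capitalize first letter of each word
Word transformations: 'izroi'->'Izroi', 'gfrl'->'Gfrl'
Result: Izroi Gfrl


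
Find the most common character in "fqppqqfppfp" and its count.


Input: 'fqppqqfppfp'
Operation: tally each character
Counts: 'f':3, 'p':5, 'q':3
Maximum: 'p' appears 5 times


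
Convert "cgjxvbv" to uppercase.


Input string: 'cgjxvbv'
Operation: convert each letter to uppercase
Mapping: 'c'->'C', 'g'->'G', 'j'->'J', 'x'->'X', 'v'->'V', 'b'->'B', 'v'->'V'
Result: CGJXVBV


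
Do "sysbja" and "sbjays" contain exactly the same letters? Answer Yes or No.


String 1: 'sysbja' -> sorted: 'abjssy'
String 2: 'sbjays' -> sorted: 'abjssy'
Compare sorted forms: 'abjssy' == 'abjssy'
Anagram: Yes


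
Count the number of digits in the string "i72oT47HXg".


Input string: 'i72oT47HXg'
Operation: count digit characters (0-9)
Scan: 'i', '7'(digit), '2'(digit), 'o', 'T', '4'(digit), '7'(digit), 'H', 'X', 'g'
Digits found: 4
Result: 4


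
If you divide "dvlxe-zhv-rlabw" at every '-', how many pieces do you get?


Input string: 'dvlxe-zhv-rlabw'
Delimiter: '-'
Split result: 'dvlxe', 'zhv', 'rlabw'
Number of parts: 3


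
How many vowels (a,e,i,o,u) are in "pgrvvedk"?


Input string: 'pgrvvedk'
Operation: count vowels (a, e, i, o, u)
Scan: s[0]='p', s[1]='g', s[2]='r', s[3]='v', s[4]='v', s[5]='e' (vowel), s[6]='d', s[7]='k'
Vowels found: 1
Result: 1


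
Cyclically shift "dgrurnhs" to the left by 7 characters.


Input: 'dgrurnhs', shift = 7
Operation: split at index 7 and swap parts
Front part s[0:7] = 'dgrurnh'
Back part s[7:] = 's'
Rotated = back + front = 's' + 'dgrurnh'
Result: sdgrurnh


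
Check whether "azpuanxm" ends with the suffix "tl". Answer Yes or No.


Input string: 'azpuanxm'
Suffix to check: 'tl'
Last 2 characters of input: 'xm'
Match: False
Result: No


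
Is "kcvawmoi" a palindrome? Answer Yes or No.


Input string: 'kcvawmoi'
Reversed: 'iomwavck'
Compare pairs: s[0]='k' vs s[7]='i' (mismatch), s[1]='c' vs s[6]='o' (mismatch), s[2]='v' vs s[5]='m' (mismatch), s[3]='a' vs s[4]='w' (mismatch)
Palindrome: No


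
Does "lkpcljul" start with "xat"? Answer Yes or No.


Input string: 'lkpcljul'
Prefix to check: 'xat'
First 3 characters of input: 'lkp'
Match: False
Result: No


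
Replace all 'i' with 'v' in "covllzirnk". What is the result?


Input string: 'covllzirnk'
Operation: replace 'i' with 'v'
Positions of 'i': 6
After replacement: covllzvrnk


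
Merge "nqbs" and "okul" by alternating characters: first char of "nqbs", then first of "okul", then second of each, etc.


String 1: 'nqbs'
String 2: 'okul'
Operation: alternate characters
Pairs: 'n'+'o', 'q'+'k', 'b'+'u', 's'+'l'
Result: noqkbusl


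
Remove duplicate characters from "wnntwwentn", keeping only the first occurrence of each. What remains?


Input: 'wnntwwentn'
Operation: keep first occurrence of each character
Scan: s[0]='w' new -> keep; s[1]='n' new -> keep; s[2]='n' seen -> skip; s[3]='t' new -> keep; s[4]='w' seen -> skip; s[5]='w' seen -> skip; s[6]='e' new -> keep; s[7]='n' seen -> skip; s[8]='t' seen -> skip; s[9]='n' seen -> skip
Result: wnte


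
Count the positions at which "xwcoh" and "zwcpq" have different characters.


String 1: 'xwcoh'
String 2: 'zwcpq'
Compare each position: pos 0: 'x'!='z', pos 1: 'w'=='w', pos 2: 'c'=='c', pos 3: 'o'!='p', pos 4: 'h'!='q'
Differing positions: 3
Hamming distance: 3


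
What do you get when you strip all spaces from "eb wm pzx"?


Input string: 'eb wm pzx'
Operation: remove all spaces
Words: 'eb', 'wm', 'pzx'
Join without spaces: ebwmpzx


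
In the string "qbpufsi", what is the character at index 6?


Input string: 'qbpufsi'
Operation: get character at index 6
Index mapping: s[0]='q', s[1]='b', s[2]='p', s[3]='u', s[4]='f', s[5]='s', s[6]='i'
Result: 'i'


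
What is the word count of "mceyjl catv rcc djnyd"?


Input string: 'mceyjl catv rcc djnyd'
Operation: split by spaces
Words found: 'mceyjl', 'catv', 'rcc', 'djnyd'
Word count: 4


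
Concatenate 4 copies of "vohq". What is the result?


Input string: 'vohq'
Operation: repeat 4 times
Concatenation: 'vohq' + 'vohq' + 'vohq' + 'vohq'
Result: vohqvohqvohqvohq


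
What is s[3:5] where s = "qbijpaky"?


Input string: 'qbijpaky'
Operation: slice [3:5]
Extract characters: s[3]='j', s[4]='p'
Result: jp


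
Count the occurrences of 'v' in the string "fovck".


Input string: 'fovck'
Target character: 'v'
Scan each position: s[2]='v'
Matches found at indices: 2
Total: 1


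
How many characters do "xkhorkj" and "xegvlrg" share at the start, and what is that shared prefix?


String 1: 'xkhorkj'
String 2: 'xegvlrg'
Compare position by position:
pos 0: 'x' vs 'x' match
pos 1: 'k' vs 'e' differ -> stop
Longest common prefix: "x" (length 1)


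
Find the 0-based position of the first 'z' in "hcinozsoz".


Input string: 'hcinozsoz'
Target: 'z'
Scanning left to right: s[0]='h', s[1]='c', s[2]='i', s[3]='n', s[4]='o', s[5]='z'
First match at index: 5


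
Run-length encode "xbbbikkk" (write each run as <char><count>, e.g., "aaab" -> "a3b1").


Input: 'xbbbikkk'
Operation: identify consecutive runs
Runs: 'x' -> x1, 'bbb' -> b3, 'i' -> i1, 'kkk' -> k3
Encoded: x1b3i1k3


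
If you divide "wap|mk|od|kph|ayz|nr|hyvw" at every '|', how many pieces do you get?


Input string: 'wap|mk|od|kph|ayz|nr|hyvw'
Delimiter: '|'
Split result: 'wap', 'mk', 'od', 'kph', 'ayz', 'nr', 'hyvw'
Number of parts: 7


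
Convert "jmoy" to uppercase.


Input string: 'jmoy'
Operation: convert each letter to uppercase
Mapping: 'j'->'J', 'm'->'M', 'o'->'O', 'y'->'Y'
Result: JMOY


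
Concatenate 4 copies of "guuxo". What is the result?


Input string: 'guuxo'
Operation: repeat 4 times
Concatenation: 'guuxo' + 'guuxo' + 'guuxo' + 'guuxo'
Result: guuxoguuxoguuxoguuxo


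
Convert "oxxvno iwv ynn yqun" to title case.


Input string: 'oxxvno iwv ynn yqun'
Operation: capitalize first letter of each word
Word transformations: 'oxxvno'->'Oxxvno', 'iwv'->'Iwv', 'ynn'->'Ynn', 'yqun'->'Yqun'
Result: Oxxvno Iwv Ynn Yqun


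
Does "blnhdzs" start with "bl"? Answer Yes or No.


Input string: 'blnhdzs'
Prefix to check: 'bl'
First 2 characters of input: 'bl'
Match: True
Result: Yes


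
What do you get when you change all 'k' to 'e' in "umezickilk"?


Input string: 'umezickilk'
Operation: replace 'k' with 'e'
Positions of 'k': 6, 9
After replacement: umeziceile


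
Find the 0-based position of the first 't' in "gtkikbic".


Input string: 'gtkikbic'
Target: 't'
Scanning left to right: s[0]='g', s[1]='t'
First match at index: 1


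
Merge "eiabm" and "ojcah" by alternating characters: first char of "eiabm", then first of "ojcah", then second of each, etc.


String 1: 'eiabm'
String 2: 'ojcah'
Operation: alternate characters
Pairs: 'e'+'o', 'i'+'j', 'a'+'c', 'b'+'a', 'm'+'h'
Result: eoijacbamh


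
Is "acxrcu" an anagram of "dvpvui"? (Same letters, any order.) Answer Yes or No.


String 1: 'dvpvui' -> sorted: 'dipuvv'
String 2: 'acxrcu' -> sorted: 'accrux'
Compare sorted forms: 'dipuvv' != 'accrux'
Anagram: No


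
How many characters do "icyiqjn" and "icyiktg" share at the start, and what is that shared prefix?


String 1: 'icyiqjn'
String 2: 'icyiktg'
Compare position by position:
pos 0: 'i' vs 'i' match
pos 1: 'c' vs 'c' match
pos 2: 'y' vs 'y' match
pos 3: 'i' vs 'i' match
pos 4: 'q' vs 'k' differ -> stop
Longest common prefix: "icyi" (length 4)


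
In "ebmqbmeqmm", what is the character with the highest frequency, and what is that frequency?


Input: 'ebmqbmeqmm'
Operation: tally each character
Counts: 'b':2, 'e':2, 'm':4, 'q':2
Maximum: 'm' appears 4 times


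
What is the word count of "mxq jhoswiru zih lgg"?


Input string: 'mxq jhoswiru zih lgg'
Operation: split by spaces
Words found: 'mxq', 'jhoswiru', 'zih', 'lgg'
Word count: 4


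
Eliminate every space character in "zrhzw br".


Input string: 'zrhzw br'
Operation: remove all spaces
Words: 'zrhzw', 'br'
Join without spaces: zrhzwbr


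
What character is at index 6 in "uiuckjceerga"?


Input string: 'uiuckjceerga'
Operation: get character at index 6
Index mapping: s[0]='u', s[1]='i', s[2]='u', s[3]='c', s[4]='k', s[5]='j', s[6]='c'
Result: 'c'


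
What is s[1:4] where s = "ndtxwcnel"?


Input string: 'ndtxwcnel'
Operation: slice [1:4]
Extract characters: s[1]='d', s[2]='t', s[3]='x'
Result: dtx


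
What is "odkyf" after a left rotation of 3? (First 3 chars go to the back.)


Input: 'odkyf', shift = 3
Operation: split at index 3 and swap parts
Front part s[0:3] = 'odk'
Back part s[3:] = 'yf'
Rotated = back + front = 'yf' + 'odk'
Result: yfodk


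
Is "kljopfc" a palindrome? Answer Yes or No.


Input string: 'kljopfc'
Reversed: 'cfpojlk'
Compare pairs: s[0]='k' vs s[6]='c' (mismatch), s[1]='l' vs s[5]='f' (mismatch), s[2]='j' vs s[4]='p' (mismatch)
Palindrome: No


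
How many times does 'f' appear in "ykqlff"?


Input string: 'ykqlff'
Target character: 'f'
Scan each position: s[4]='f', s[5]='f'
Matches found at indices: 4, 5
Total: 2


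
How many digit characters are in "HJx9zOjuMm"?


Input string: 'HJx9zOjuMm'
Operation: count digit characters (0-9)
Scan: 'H', 'J', 'x', '9'(digit), 'z', 'O', 'j', 'u', 'M', 'm'
Digits found: 1
Result: 1


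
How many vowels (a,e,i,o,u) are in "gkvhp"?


Input string: 'gkvhp'
Operation: count vowels (a, e, i, o, u)
Scan: s[0]='g', s[1]='k', s[2]='v', s[3]='h', s[4]='p'
Vowels found: 0
Result: 0


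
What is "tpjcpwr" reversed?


Input string: 'tpjcpwr'
Operation: reverse character order
Original order: 't' -> 'p' -> 'j' -> 'c' -> 'p' -> 'w' -> 'r'
Reversed order: 'r' -> 'w' -> 'p' -> 'c' -> 'j' -> 'p' -> 't'
Result: rwpcjpt


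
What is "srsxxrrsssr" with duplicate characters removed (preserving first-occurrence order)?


Input: 'srsxxrrsssr'
Operation: keep first occurrence of each character
Scan: s[0]='s' new -> keep; s[1]='r' new -> keep; s[2]='s' seen -> skip; s[3]='x' new -> keep; s[4]='x' seen -> skip; s[5]='r' seen -> skip; s[6]='r' seen -> skip; s[7]='s' seen -> skip; s[8]='s' seen -> skip; s[9]='s' seen -> skip; s[10]='r' seen -> skip
Result: srx


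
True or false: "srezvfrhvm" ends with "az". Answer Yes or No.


Input string: 'srezvfrhvm'
Suffix to check: 'az'
Last 2 characters of input: 'vm'
Match: False
Result: No


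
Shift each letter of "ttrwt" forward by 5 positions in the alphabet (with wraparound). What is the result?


Input: 'ttrwt', shift = 5
Operation: for each letter, (position + 5) mod 26
Mapping: 't'(19+5=24)->'y', 't'(19+5=24)->'y', 'r'(17+5=22)->'w', 'w'(22+5=27, 27 mod 26=1)->'b', 't'(19+5=24)->'y'
Result: yywby


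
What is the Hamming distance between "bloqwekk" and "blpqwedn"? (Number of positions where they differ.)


String 1: 'bloqwekk'
String 2: 'blpqwedn'
Compare each position: pos 0: 'b'=='b', pos 1: 'l'=='l', pos 2: 'o'!='p', pos 3: 'q'=='q', pos 4: 'w'=='w', pos 5: 'e'=='e', pos 6: 'k'!='d', pos 7: 'k'!='n'
Differing positions: 3
Hamming distance: 3


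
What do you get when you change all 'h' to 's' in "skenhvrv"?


Input string: 'skenhvrv'
Operation: replace 'h' with 's'
Positions of 'h': 4
After replacement: skensvrv


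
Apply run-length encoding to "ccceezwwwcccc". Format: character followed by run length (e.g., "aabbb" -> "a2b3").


Input: 'ccceezwwwcccc'
Operation: identify consecutive runs
Runs: 'ccc' -> c3, 'ee' -> e2, 'z' -> z1, 'www' -> w3, 'cccc' -> c4
Encoded: c3e2z1w3c4


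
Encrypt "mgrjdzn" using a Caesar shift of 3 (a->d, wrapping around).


Input: 'mgrjdzn', shift = 3
Operation: for each letter, (position + 3) mod 26
Mapping: 'm'(12+3=15)->'p', 'g'(6+3=9)->'j', 'r'(17+3=20)->'u', 'j'(9+3=12)->'m', 'd'(3+3=6)->'g', 'z'(25+3=28, 28 mod 26=2)->'c', 'n'(13+3=16)->'q'
Result: pjumgcq


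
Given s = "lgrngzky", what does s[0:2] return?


Input string: 'lgrngzky'
Operation: slice [0:2]
Extract characters: s[0]='l', s[1]='g'
Result: lg


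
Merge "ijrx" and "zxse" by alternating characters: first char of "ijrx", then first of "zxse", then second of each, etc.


String 1: 'ijrx'
String 2: 'zxse'
Operation: alternate characters
Pairs: 'i'+'z', 'j'+'x', 'r'+'s', 'x'+'e'
Result: izjxrsxe


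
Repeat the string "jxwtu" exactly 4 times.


Input string: 'jxwtu'
Operation: repeat 4 times
Concatenation: 'jxwtu' + 'jxwtu' + 'jxwtu' + 'jxwtu'
Result: jxwtujxwtujxwtujxwtu


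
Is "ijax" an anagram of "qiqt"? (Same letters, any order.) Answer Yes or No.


String 1: 'qiqt' -> sorted: 'iqqt'
String 2: 'ijax' -> sorted: 'aijx'
Compare sorted forms: 'iqqt' != 'aijx'
Anagram: No


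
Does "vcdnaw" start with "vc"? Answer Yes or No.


Input string: 'vcdnaw'
Prefix to check: 'vc'
First 2 characters of input: 'vc'
Match: True
Result: Yes


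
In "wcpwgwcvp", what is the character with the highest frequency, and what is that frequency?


Input: 'wcpwgwcvp'
Operation: tally each character
Counts: 'c':2, 'g':1, 'p':2, 'v':1, 'w':3
Maximum: 'w' appears 3 times


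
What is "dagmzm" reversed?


Input string: 'dagmzm'
Operation: reverse character order
Original order: 'd' -> 'a' -> 'g' -> 'm' -> 'z' -> 'm'
Reversed order: 'm' -> 'z' -> 'm' -> 'g' -> 'a' -> 'd'
Result: mzmgad


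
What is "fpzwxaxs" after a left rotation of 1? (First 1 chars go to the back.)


Input: 'fpzwxaxs', shift = 1
Operation: split at index 1 and swap parts
Front part s[0:1] = 'f'
Back part s[1:] = 'pzwxaxs'
Rotated = back + front = 'pzwxaxs' + 'f'
Result: pzwxaxsf


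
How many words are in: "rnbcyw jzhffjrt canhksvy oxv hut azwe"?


Input string: 'rnbcyw jzhffjrt canhksvy oxv hut azwe'
Operation: split by spaces
Words found: 'rnbcyw', 'jzhffjrt', 'canhksvy', 'oxv', 'hut', 'azwe'
Word count: 6


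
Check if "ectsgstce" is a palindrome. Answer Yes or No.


Input string: 'ectsgstce'
Reversed: 'ectsgstce'
Compare pairs: s[0]='e' vs s[8]='e' (match), s[1]='c' vs s[7]='c' (match), s[2]='t' vs s[6]='t' (match), s[3]='s' vs s[5]='s' (match)
Palindrome: Yes


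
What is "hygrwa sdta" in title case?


Input string: 'hygrwa sdta'
Operation: capitalize first letter of each word
Word transformations: 'hygrwa'->'Hygrwa', 'sdta'->'Sdta'
Result: Hygrwa Sdta


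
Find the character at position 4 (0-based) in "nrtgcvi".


Input string: 'nrtgcvi'
Operation: get character at index 4
Index mapping: s[0]='n', s[1]='r', s[2]='t', s[3]='g', s[4]='c'
Result: 'c'


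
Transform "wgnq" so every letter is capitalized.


Input string: 'wgnq'
Operation: convert each letter to uppercase
Mapping: 'w'->'W', 'g'->'G', 'n'->'N', 'q'->'Q'
Result: WGNQ


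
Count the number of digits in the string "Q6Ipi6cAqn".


Input string: 'Q6Ipi6cAqn'
Operation: count digit characters (0-9)
Scan: 'Q', '6'(digit), 'I', 'p', 'i', '6'(digit), 'c', 'A', 'q', 'n'
Digits found: 2
Result: 2


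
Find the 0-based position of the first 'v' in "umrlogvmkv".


Input string: 'umrlogvmkv'
Target: 'v'
Scanning left to right: s[0]='u', s[1]='m', s[2]='r', s[3]='l', s[4]='o', s[5]='g', s[6]='v'
First match at index: 6


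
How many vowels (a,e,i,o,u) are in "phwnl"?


Input string: 'phwnl'
Operation: count vowels (a, e, i, o, u)
Scan: s[0]='p', s[1]='h', s[2]='w', s[3]='n', s[4]='l'
Vowels found: 0
Result: 0


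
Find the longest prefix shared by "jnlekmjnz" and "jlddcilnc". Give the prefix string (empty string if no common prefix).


String 1: 'jnlekmjnz'
String 2: 'jlddcilnc'
Compare position by position:
pos 0: 'j' vs 'j' match
pos 1: 'n' vs 'l' differ -> stop
Longest common prefix: "j" (length 1)


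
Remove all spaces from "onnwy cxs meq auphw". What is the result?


Input string: 'onnwy cxs meq auphw'
Operation: remove all spaces
Words: 'onnwy', 'cxs', 'meq', 'auphw'
Join without spaces: onnwycxsmeqauphw


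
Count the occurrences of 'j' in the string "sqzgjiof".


Input string: 'sqzgjiof'
Target character: 'j'
Scan each position: s[4]='j'
Matches found at indices: 4
Total: 1


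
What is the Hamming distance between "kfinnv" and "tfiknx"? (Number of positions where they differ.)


String 1: 'kfinnv'
String 2: 'tfiknx'
Compare each position: pos 0: 'k'!='t', pos 1: 'f'=='f', pos 2: 'i'=='i', pos 3: 'n'!='k', pos 4: 'n'=='n', pos 5: 'v'!='x'
Differing positions: 3
Hamming distance: 3


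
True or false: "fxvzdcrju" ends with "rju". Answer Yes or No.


Input string: 'fxvzdcrju'
Suffix to check: 'rju'
Last 3 characters of input: 'rju'
Match: True
Result: Yes


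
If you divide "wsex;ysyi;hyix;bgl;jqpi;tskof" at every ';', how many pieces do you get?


Input string: 'wsex;ysyi;hyix;bgl;jqpi;tskof'
Delimiter: ';'
Split result: 'wsex', 'ysyi', 'hyix', 'bgl', 'jqpi', 'tskof'
Number of parts: 6


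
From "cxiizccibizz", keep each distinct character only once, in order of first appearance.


Input: 'cxiizccibizz'
Operation: keep first occurrence of each character
Scan: s[0]='c' new -> keep; s[1]='x' new -> keep; s[2]='i' new -> keep; s[3]='i' seen -> skip; s[4]='z' new -> keep; s[5]='c' seen -> skip; s[6]='c' seen -> skip; s[7]='i' seen -> skip; s[8]='b' new -> keep; s[9]='i' seen -> skip; s[10]='z' seen -> skip; s[11]='z' seen -> skip
Result: cxizb


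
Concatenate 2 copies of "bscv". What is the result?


Input string: 'bscv'
Operation: repeat 2 times
Concatenation: 'bscv' + 'bscv'
Result: bscvbscv


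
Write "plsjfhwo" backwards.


Input string: 'plsjfhwo'
Operation: reverse character order
Original order: 'p' -> 'l' -> 's' -> 'j' -> 'f' -> 'h' -> 'w' -> 'o'
Reversed order: 'o' -> 'w' -> 'h' -> 'f' -> 'j' -> 's' -> 'l' -> 'p'
Result: owhfjslp


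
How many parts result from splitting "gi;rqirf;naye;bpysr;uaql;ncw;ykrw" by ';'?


Input string: 'gi;rqirf;naye;bpysr;uaql;ncw;ykrw'
Delimiter: ';'
Split result: 'gi', 'rqirf', 'naye', 'bpysr', 'uaql', 'ncw', 'ykrw'
Number of parts: 7


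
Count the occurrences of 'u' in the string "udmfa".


Input string: 'udmfa'
Target character: 'u'
Scan each position: s[0]='u'
Matches found at indices: 0
Total: 1


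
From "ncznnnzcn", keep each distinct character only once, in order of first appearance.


Input: 'ncznnnzcn'
Operation: keep first occurrence of each character
Scan: s[0]='n' new -> keep; s[1]='c' new -> keep; s[2]='z' new -> keep; s[3]='n' seen -> skip; s[4]='n' seen -> skip; s[5]='n' seen -> skip; s[6]='z' seen -> skip; s[7]='c' seen -> skip; s[8]='n' seen -> skip
Result: ncz


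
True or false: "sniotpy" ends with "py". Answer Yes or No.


Input string: 'sniotpy'
Suffix to check: 'py'
Last 2 characters of input: 'py'
Match: True
Result: Yes


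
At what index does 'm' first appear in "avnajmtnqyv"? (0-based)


Input string: 'avnajmtnqyv'
Target: 'm'
Scanning left to right: s[0]='a', s[1]='v', s[2]='n', s[3]='a', s[4]='j', s[5]='m'
First match at index: 5


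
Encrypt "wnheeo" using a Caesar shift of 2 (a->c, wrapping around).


Input: 'wnheeo', shift = 2
Operation: for each letter, (position + 2) mod 26
Mapping: 'w'(22+2=24)->'y', 'n'(13+2=15)->'p', 'h'(7+2=9)->'j', 'e'(4+2=6)->'g', 'e'(4+2=6)->'g', 'o'(14+2=16)->'q'
Result: ypjggq


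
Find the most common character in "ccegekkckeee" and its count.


Input: 'ccegekkckeee'
Operation: tally each character
Counts: 'c':3, 'e':5, 'g':1, 'k':3
Maximum: 'e' appears 5 times


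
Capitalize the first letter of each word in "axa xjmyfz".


Input string: 'axa xjmyfz'
Operation: capitalize first letter of each word
Word transformations: 'axa'->'Axa', 'xjmyfz'->'Xjmyfz'
Result: Axa Xjmyfz


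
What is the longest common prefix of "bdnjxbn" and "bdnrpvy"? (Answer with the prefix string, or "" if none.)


String 1: 'bdnjxbn'
String 2: 'bdnrpvy'
Compare position by position:
pos 0: 'b' vs 'b' match
pos 1: 'd' vs 'd' match
pos 2: 'n' vs 'n' match
pos 3: 'j' vs 'r' differ -> stop
Longest common prefix: "bdn" (length 3)


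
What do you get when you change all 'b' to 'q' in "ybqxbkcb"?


Input string: 'ybqxbkcb'
Operation: replace 'b' with 'q'
Positions of 'b': 1, 4, 7
After replacement: yqqxqkcq


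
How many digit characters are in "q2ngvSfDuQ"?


Input string: 'q2ngvSfDuQ'
Operation: count digit characters (0-9)
Scan: 'q', '2'(digit), 'n', 'g', 'v', 'S', 'f', 'D', 'u', 'Q'
Digits found: 1
Result: 1


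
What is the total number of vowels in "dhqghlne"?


Input string: 'dhqghlne'
Operation: count vowels (a, e, i, o, u)
Scan: s[0]='d', s[1]='h', s[2]='q', s[3]='g', s[4]='h', s[5]='l', s[6]='n', s[7]='e' (vowel)
Vowels found: 1
Result: 1


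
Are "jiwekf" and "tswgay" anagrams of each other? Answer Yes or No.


String 1: 'jiwekf' -> sorted: 'efijkw'
String 2: 'tswgay' -> sorted: 'agstwy'
Compare sorted forms: 'efijkw' != 'agstwy'
Anagram: No


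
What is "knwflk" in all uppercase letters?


Input string: 'knwflk'
Operation: convert each letter to uppercase
Mapping: 'k'->'K', 'n'->'N', 'w'->'W', 'f'->'F', 'l'->'L', 'k'->'K'
Result: KNWFLK


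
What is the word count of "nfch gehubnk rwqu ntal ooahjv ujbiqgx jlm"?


Input string: 'nfch gehubnk rwqu ntal ooahjv ujbiqgx jlm'
Operation: split by spaces
Words found: 'nfch', 'gehubnk', 'rwqu', 'ntal', 'ooahjv', 'ujbiqgx', 'jlm'
Word count: 7


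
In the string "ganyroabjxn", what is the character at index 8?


Input string: 'ganyroabjxn'
Operation: get character at index 8
Index mapping: s[0]='g', s[1]='a', s[2]='n', s[3]='y', s[4]='r', s[5]='o', s[6]='a', s[7]='b', s[8]='j'
Result: 'j'


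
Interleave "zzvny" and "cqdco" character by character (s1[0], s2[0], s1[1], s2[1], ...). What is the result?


String 1: 'zzvny'
String 2: 'cqdco'
Operation: alternate characters
Pairs: 'z'+'c', 'z'+'q', 'v'+'d', 'n'+'c', 'y'+'o'
Result: zczqvdncyo


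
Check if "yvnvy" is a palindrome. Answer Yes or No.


Input string: 'yvnvy'
Reversed: 'yvnvy'
Compare pairs: s[0]='y' vs s[4]='y' (match), s[1]='v' vs s[3]='v' (match)
Palindrome: Yes


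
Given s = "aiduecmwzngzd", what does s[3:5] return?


Input string: 'aiduecmwzngzd'
Operation: slice [3:5]
Extract characters: s[3]='u', s[4]='e'
Result: ue


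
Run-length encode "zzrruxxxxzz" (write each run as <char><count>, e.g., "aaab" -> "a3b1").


Input: 'zzrruxxxxzz'
Operation: identify consecutive runs
Runs: 'zz' -> z2, 'rr' -> r2, 'u' -> u1, 'xxxx' -> x4, 'zz' -> z2
Encoded: z2r2u1x4z2


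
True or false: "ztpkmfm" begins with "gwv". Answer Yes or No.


Input string: 'ztpkmfm'
Prefix to check: 'gwv'
First 3 characters of input: 'ztp'
Match: False
Result: No


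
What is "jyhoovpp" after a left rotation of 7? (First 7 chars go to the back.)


Input: 'jyhoovpp', shift = 7
Operation: split at index 7 and swap parts
Front part s[0:7] = 'jyhoovp'
Back part s[7:] = 'p'
Rotated = back + front = 'p' + 'jyhoovp'
Result: pjyhoovp


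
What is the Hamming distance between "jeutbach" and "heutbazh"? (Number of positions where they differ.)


String 1: 'jeutbach'
String 2: 'heutbazh'
Compare each position: pos 0: 'j'!='h', pos 1: 'e'=='e', pos 2: 'u'=='u', pos 3: 't'=='t', pos 4: 'b'=='b', pos 5: 'a'=='a', pos 6: 'c'!='z', pos 7: 'h'=='h'
Differing positions: 2
Hamming distance: 2


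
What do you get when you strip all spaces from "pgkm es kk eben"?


Input string: 'pgkm es kk eben'
Operation: remove all spaces
Words: 'pgkm', 'es', 'kk', 'eben'
Join without spaces: pgkmeskkeben


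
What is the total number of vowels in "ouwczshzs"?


Input string: 'ouwczshzs'
Operation: count vowels (a, e, i, o, u)
Scan: s[0]='o' (vowel), s[1]='u' (vowel), s[2]='w', s[3]='c', s[4]='z', s[5]='s', s[6]='h', s[7]='z', s[8]='s'
Vowels found: 2
Result: 2


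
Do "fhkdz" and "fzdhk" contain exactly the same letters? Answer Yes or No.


String 1: 'fhkdz' -> sorted: 'dfhkz'
String 2: 'fzdhk' -> sorted: 'dfhkz'
Compare sorted forms: 'dfhkz' == 'dfhkz'
Anagram: Yes


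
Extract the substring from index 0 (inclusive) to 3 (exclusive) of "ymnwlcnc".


Input string: 'ymnwlcnc'
Operation: slice [0:3]
Extract characters: s[0]='y', s[1]='m', s[2]='n'
Result: ymn


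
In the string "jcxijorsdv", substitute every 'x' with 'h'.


Input string: 'jcxijorsdv'
Operation: replace 'x' with 'h'
Positions of 'x': 2
After replacement: jchijorsdv


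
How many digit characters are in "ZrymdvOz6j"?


Input string: 'ZrymdvOz6j'
Operation: count digit characters (0-9)
Scan: 'Z', 'r', 'y', 'm', 'd', 'v', 'O', 'z', '6'(digit), 'j'
Digits found: 1
Result: 1


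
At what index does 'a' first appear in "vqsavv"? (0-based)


Input string: 'vqsavv'
Target: 'a'
Scanning left to right: s[0]='v', s[1]='q', s[2]='s', s[3]='a'
First match at index: 3


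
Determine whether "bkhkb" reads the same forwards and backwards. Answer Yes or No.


Input string: 'bkhkb'
Reversed: 'bkhkb'
Compare pairs: s[0]='b' vs s[4]='b' (match), s[1]='k' vs s[3]='k' (match)
Palindrome: Yes


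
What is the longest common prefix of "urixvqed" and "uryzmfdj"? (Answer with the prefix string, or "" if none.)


String 1: 'urixvqed'
String 2: 'uryzmfdj'
Compare position by position:
pos 0: 'u' vs 'u' match
pos 1: 'r' vs 'r' match
pos 2: 'i' vs 'y' differ -> stop
Longest common prefix: "ur" (length 2)


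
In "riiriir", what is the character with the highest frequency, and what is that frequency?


Input: 'riiriir'
Operation: tally each character
Counts: 'i':4, 'r':3
Maximum: 'i' appears 4 times


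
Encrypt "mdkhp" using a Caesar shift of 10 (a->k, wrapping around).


Input: 'mdkhp', shift = 10
Operation: for each letter, (position + 10) mod 26
Mapping: 'm'(12+10=22)->'w', 'd'(3+10=13)->'n', 'k'(10+10=20)->'u', 'h'(7+10=17)->'r', 'p'(15+10=25)->'z'
Result: wnurz


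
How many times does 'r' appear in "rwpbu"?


Input string: 'rwpbu'
Target character: 'r'
Scan each position: s[0]='r'
Matches found at indices: 0
Total: 1


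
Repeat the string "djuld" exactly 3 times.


Input string: 'djuld'
Operation: repeat 3 times
Concatenation: 'djuld' + 'djuld' + 'djuld'
Result: djulddjulddjuld


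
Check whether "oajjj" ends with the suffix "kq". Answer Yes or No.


Input string: 'oajjj'
Suffix to check: 'kq'
Last 2 characters of input: 'jj'
Match: False
Result: No


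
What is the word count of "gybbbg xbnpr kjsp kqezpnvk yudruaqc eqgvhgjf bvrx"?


Input string: 'gybbbg xbnpr kjsp kqezpnvk yudruaqc eqgvhgjf bvrx'
Operation: split by spaces
Words found: 'gybbbg', 'xbnpr', 'kjsp', 'kqezpnvk', 'yudruaqc', 'eqgvhgjf', 'bvrx'
Word count: 7


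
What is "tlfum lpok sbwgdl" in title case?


Input string: 'tlfum lpok sbwgdl'
Operation: capitalize first letter of each word
Word transformations: 'tlfum'->'Tlfum', 'lpok'->'Lpok', 'sbwgdl'->'Sbwgdl'
Result: Tlfum Lpok Sbwgdl


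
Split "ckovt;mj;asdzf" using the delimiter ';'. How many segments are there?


Input string: 'ckovt;mj;asdzf'
Delimiter: ';'
Split result: 'ckovt', 'mj', 'asdzf'
Number of parts: 3


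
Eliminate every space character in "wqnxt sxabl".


Input string: 'wqnxt sxabl'
Operation: remove all spaces
Words: 'wqnxt', 'sxabl'
Join without spaces: wqnxtsxabl


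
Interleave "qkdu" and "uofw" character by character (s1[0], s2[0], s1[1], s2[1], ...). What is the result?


String 1: 'qkdu'
String 2: 'uofw'
Operation: alternate characters
Pairs: 'q'+'u', 'k'+'o', 'd'+'f', 'u'+'w'
Result: qukodfuw


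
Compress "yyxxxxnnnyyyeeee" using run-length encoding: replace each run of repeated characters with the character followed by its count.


Input: 'yyxxxxnnnyyyeeee'
Operation: identify consecutive runs
Runs: 'yy' -> y2, 'xxxx' -> x4, 'nnn' -> n3, 'yyy' -> y3, 'eeee' -> e4
Encoded: y2x4n3y3e4


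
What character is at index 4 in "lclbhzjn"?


Input string: 'lclbhzjn'
Operation: get character at index 4
Index mapping: s[0]='l', s[1]='c', s[2]='l', s[3]='b', s[4]='h'
Result: 'h'


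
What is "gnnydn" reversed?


Input string: 'gnnydn'
Operation: reverse character order
Original order: 'g' -> 'n' -> 'n' -> 'y' -> 'd' -> 'n'
Reversed order: 'n' -> 'd' -> 'y' -> 'n' -> 'n' -> 'g'
Result: ndynng


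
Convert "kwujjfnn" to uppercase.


Input string: 'kwujjfnn'
Operation: convert each letter to uppercase
Mapping: 'k'->'K', 'w'->'W', 'u'->'U', 'j'->'J', 'j'->'J', 'f'->'F', 'n'->'N', 'n'->'N'
Result: KWUJJFNN


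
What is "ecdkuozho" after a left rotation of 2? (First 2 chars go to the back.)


Input: 'ecdkuozho', shift = 2
Operation: split at index 2 and swap parts
Front part s[0:2] = 'ec'
Back part s[2:] = 'dkuozho'
Rotated = back + front = 'dkuozho' + 'ec'
Result: dkuozhoec


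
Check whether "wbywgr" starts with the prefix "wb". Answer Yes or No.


Input string: 'wbywgr'
Prefix to check: 'wb'
First 2 characters of input: 'wb'
Match: True
Result: Yes


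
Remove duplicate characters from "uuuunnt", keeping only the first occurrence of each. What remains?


Input: 'uuuunnt'
Operation: keep first occurrence of each character
Scan: s[0]='u' new -> keep; s[1]='u' seen -> skip; s[2]='u' seen -> skip; s[3]='u' seen -> skip; s[4]='n' new -> keep; s[5]='n' seen -> skip; s[6]='t' new -> keep
Result: unt


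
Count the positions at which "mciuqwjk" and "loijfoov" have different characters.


String 1: 'mciuqwjk'
String 2: 'loijfoov'
Compare each position: pos 0: 'm'!='l', pos 1: 'c'!='o', pos 2: 'i'=='i', pos 3: 'u'!='j', pos 4: 'q'!='f', pos 5: 'w'!='o', pos 6: 'j'!='o', pos 7: 'k'!='v'
Differing positions: 7
Hamming distance: 7


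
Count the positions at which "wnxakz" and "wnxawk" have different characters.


String 1: 'wnxakz'
String 2: 'wnxawk'
Compare each position: pos 0: 'w'=='w', pos 1: 'n'=='n', pos 2: 'x'=='x', pos 3: 'a'=='a', pos 4: 'k'!='w', pos 5: 'z'!='k'
Differing positions: 2
Hamming distance: 2


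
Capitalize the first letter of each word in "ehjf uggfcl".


Input string: 'ehjf uggfcl'
Operation: capitalize first letter of each word
Word transformations: 'ehjf'->'Ehjf', 'uggfcl'->'Uggfcl'
Result: Ehjf Uggfcl


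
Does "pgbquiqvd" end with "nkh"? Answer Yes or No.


Input string: 'pgbquiqvd'
Suffix to check: 'nkh'
Last 3 characters of input: 'qvd'
Match: False
Result: No


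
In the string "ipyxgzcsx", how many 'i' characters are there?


Input string: 'ipyxgzcsx'
Target character: 'i'
Scan each position: s[0]='i'
Matches found at indices: 0
Total: 1


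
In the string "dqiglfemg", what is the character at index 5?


Input string: 'dqiglfemg'
Operation: get character at index 5
Index mapping: s[0]='d', s[1]='q', s[2]='i', s[3]='g', s[4]='l', s[5]='f'
Result: 'f'


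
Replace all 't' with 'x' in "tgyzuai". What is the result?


Input string: 'tgyzuai'
Operation: replace 't' with 'x'
Positions of 't': 0
After replacement: xgyzuai


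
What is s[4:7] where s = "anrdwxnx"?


Input string: 'anrdwxnx'
Operation: slice [4:7]
Extract characters: s[4]='w', s[5]='x', s[6]='n'
Result: wxn


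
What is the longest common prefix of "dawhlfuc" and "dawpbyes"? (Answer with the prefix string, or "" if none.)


String 1: 'dawhlfuc'
String 2: 'dawpbyes'
Compare position by position:
pos 0: 'd' vs 'd' match
pos 1: 'a' vs 'a' match
pos 2: 'w' vs 'w' match
pos 3: 'h' vs 'p' differ -> stop
Longest common prefix: "daw" (length 3)


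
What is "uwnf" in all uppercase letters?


Input string: 'uwnf'
Operation: convert each letter to uppercase
Mapping: 'u'->'U', 'w'->'W', 'n'->'N', 'f'->'F'
Result: UWNF


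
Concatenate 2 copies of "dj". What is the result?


Input string: 'dj'
Operation: repeat 2 times
Concatenation: 'dj' + 'dj'
Result: djdj


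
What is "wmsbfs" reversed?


Input string: 'wmsbfs'
Operation: reverse character order
Original order: 'w' -> 'm' -> 's' -> 'b' -> 'f' -> 's'
Reversed order: 's' -> 'f' -> 'b' -> 's' -> 'm' -> 'w'
Result: sfbsmw


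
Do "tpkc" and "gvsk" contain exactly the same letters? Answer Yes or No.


String 1: 'tpkc' -> sorted: 'ckpt'
String 2: 'gvsk' -> sorted: 'gksv'
Compare sorted forms: 'ckpt' != 'gksv'
Anagram: No


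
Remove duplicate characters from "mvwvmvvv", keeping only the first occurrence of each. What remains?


Input: 'mvwvmvvv'
Operation: keep first occurrence of each character
Scan: s[0]='m' new -> keep; s[1]='v' new -> keep; s[2]='w' new -> keep; s[3]='v' seen -> skip; s[4]='m' seen -> skip; s[5]='v' seen -> skip; s[6]='v' seen -> skip; s[7]='v' seen -> skip
Result: mvw
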